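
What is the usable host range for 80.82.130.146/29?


Network: 80.82.130.144
Broadcast: 80.82.130.151
First usable = network + 1
Last usable = broadcast - 1
Range: 80.82.130.145 to 80.82.130.150


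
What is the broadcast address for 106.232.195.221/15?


Network: 106.232.0.0/15
Host bits = 17
Set all host bits to 1:
Broadcast: 106.233.255.255


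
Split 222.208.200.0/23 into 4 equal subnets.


New prefix = 23 + 2 = 25
Each subnet has 128 addresses
  222.208.200.0/25
  222.208.200.128/25
  222.208.201.0/25
  222.208.201.128/25
Subnets: 222.208.200.0/25, 222.208.200.128/25, 222.208.201.0/25, 222.208.201.128/25


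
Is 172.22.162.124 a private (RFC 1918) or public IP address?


RFC 1918 private ranges:
  10.0.0.0/8 (10.0.0.0 - 10.255.255.255)
  172.16.0.0/12 (172.16.0.0 - 172.31.255.255)
  192.168.0.0/16 (192.168.0.0 - 192.168.255.255)
Private (in 172.16.0.0/12)


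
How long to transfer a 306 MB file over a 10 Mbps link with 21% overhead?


Effective throughput = 10 * (1 - 21/100) = 7.9 Mbps
File size in Mb = 306 * 8 = 2448 Mb
Time = 2448 / 7.9
Time = 309.8734 seconds


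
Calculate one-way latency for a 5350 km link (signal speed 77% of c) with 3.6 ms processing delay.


Speed = 0.77 * 3e5 km/s = 231000 km/s
Propagation delay = 5350 / 231000 = 0.0232 s = 23.1602 ms
Processing delay = 3.6 ms
Total one-way latency = 26.7602 ms


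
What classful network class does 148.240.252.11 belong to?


First octet: 148
Binary: 10010100
10xxxxxx -> Class B (128-191)
Class B, default mask 255.255.0.0 (/16)


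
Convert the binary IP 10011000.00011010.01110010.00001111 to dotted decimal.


10011000 = 152
00011010 = 26
01110010 = 114
00001111 = 15
IP: 152.26.114.15


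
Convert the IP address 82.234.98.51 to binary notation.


82 = 01010010
234 = 11101010
98 = 01100010
51 = 00110011
Binary: 01010010.11101010.01100010.00110011


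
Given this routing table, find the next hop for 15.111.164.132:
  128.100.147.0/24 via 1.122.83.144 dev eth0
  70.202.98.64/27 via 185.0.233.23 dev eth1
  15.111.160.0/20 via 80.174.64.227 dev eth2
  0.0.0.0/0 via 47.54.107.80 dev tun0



Longest prefix match for 15.111.164.132:
  /24 128.100.147.0: no
  /27 70.202.98.64: no
  /20 15.111.160.0: MATCH
  /0 0.0.0.0: MATCH
Selected: next-hop 80.174.64.227 via eth2 (matched /20)


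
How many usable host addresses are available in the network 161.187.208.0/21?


Host bits = 32 - 21 = 11
Total addresses = 2^11 = 2048
Usable = total - 2 (network and broadcast)
Usable hosts: 2046


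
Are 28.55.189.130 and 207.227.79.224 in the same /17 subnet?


Mask: 255.255.128.0
28.55.189.130 AND mask = 28.55.128.0
207.227.79.224 AND mask = 207.227.0.0
No, different subnets (28.55.128.0 vs 207.227.0.0)


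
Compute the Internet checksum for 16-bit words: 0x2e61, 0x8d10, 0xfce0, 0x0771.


Sum all words (with carry folding):
+ 0x2e61 = 0x2e61
+ 0x8d10 = 0xbb71
+ 0xfce0 = 0xb852
+ 0x0771 = 0xbfc3
One's complement: ~0xbfc3
Checksum = 0x403c


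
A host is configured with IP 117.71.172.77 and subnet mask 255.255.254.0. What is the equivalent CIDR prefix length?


Binary: 11111111.11111111.11111110.00000000
Count leading 1s
Prefix: /23


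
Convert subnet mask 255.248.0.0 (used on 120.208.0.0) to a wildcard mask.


Subnet mask: 255.248.0.0
Wildcard = 255.255.255.255 - subnet mask
255 - 255 = 0
255 - 248 = 7
255 - 0 = 255
255 - 0 = 255
Wildcard: 0.7.255.255


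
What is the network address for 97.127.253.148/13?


IP:   01100001.01111111.11111101.10010100
Mask: 11111111.11111000.00000000.00000000
AND operation:
Net:  01100001.01111000.00000000.00000000
Network: 97.120.0.0/13


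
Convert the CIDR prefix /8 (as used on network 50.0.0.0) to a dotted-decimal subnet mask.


/8 means 8 network bits, 24 host bits
Binary: 11111111000000000000000000000000
Mask: 255.0.0.0


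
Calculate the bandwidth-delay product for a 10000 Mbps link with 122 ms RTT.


BDP = bandwidth * RTT
= 10000 Mbps * 122 ms
= 10000 * 1e6 * 122 / 1000 bits
= 1220000000 bits
= 152500000 bytes
= 148925.7812 KB
BDP = 1220000000 bits (152500000 bytes)


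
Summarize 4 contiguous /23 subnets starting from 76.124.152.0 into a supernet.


Original prefix: /23
Number of subnets: 4 = 2^2
New prefix = 23 - 2 = 21
Supernet: 76.124.152.0/21


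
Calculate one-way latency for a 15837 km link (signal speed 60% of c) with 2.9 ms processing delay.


Speed = 0.6 * 3e5 km/s = 180000 km/s
Propagation delay = 15837 / 180000 = 0.088 s = 87.9833 ms
Processing delay = 2.9 ms
Total one-way latency = 90.8833 ms


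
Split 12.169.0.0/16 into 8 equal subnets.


New prefix = 16 + 3 = 19
Each subnet has 8192 addresses
  12.169.0.0/19
  12.169.32.0/19
  12.169.64.0/19
  12.169.96.0/19
  12.169.128.0/19
  12.169.160.0/19
  12.169.192.0/19
  12.169.224.0/19
Subnets: 12.169.0.0/19, 12.169.32.0/19, 12.169.64.0/19, 12.169.96.0/19, 12.169.128.0/19, 12.169.160.0/19, 12.169.192.0/19, 12.169.224.0/19


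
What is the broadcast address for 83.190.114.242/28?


Network: 83.190.114.240/28
Host bits = 4
Set all host bits to 1:
Broadcast: 83.190.114.255


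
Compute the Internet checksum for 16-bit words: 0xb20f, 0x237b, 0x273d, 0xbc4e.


Sum all words (with carry folding):
+ 0xb20f = 0xb20f
+ 0x237b = 0xd58a
+ 0x273d = 0xfcc7
+ 0xbc4e = 0xb916
One's complement: ~0xb916
Checksum = 0x46e9


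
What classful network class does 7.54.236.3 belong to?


First octet: 7
Binary: 00000111
0xxxxxxx -> Class A (1-126)
Class A, default mask 255.0.0.0 (/8)


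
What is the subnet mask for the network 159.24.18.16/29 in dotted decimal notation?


/29 means 29 network bits, 3 host bits
Binary: 11111111111111111111111111111000
Mask: 255.255.255.248


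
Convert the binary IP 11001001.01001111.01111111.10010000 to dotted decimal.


11001001 = 201
01001111 = 79
01111111 = 127
10010000 = 144
IP: 201.79.127.144


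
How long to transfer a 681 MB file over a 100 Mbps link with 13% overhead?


Effective throughput = 100 * (1 - 13/100) = 87 Mbps
File size in Mb = 681 * 8 = 5448 Mb
Time = 5448 / 87
Time = 62.6207 seconds


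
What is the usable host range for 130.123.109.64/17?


Network: 130.123.0.0
Broadcast: 130.123.127.255
First usable = network + 1
Last usable = broadcast - 1
Range: 130.123.0.1 to 130.123.127.254


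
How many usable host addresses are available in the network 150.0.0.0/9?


Host bits = 32 - 9 = 23
Total addresses = 2^23 = 8388608
Usable = total - 2 (network and broadcast)
Usable hosts: 8388606


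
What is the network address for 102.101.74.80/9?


IP:   01100110.01100101.01001010.01010000
Mask: 11111111.10000000.00000000.00000000
AND operation:
Net:  01100110.00000000.00000000.00000000
Network: 102.0.0.0/9


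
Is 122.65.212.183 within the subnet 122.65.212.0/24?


Subnet network: 122.65.212.0
Test IP AND mask: 122.65.212.0
Yes, 122.65.212.183 is in 122.65.212.0/24


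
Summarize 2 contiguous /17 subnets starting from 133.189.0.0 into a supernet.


Original prefix: /17
Number of subnets: 2 = 2^1
New prefix = 17 - 1 = 16
Supernet: 133.189.0.0/16


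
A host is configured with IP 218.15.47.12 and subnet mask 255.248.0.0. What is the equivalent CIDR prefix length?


Binary: 11111111.11111000.00000000.00000000
Count leading 1s
Prefix: /13


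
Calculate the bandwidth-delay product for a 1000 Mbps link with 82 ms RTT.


BDP = bandwidth * RTT
= 1000 Mbps * 82 ms
= 1000 * 1e6 * 82 / 1000 bits
= 82000000 bits
= 10250000 bytes
= 10009.7656 KB
BDP = 82000000 bits (10250000 bytes)


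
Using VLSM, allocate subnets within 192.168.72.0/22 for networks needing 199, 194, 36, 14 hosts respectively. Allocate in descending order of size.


199 hosts -> /24 (254 usable): 192.168.72.0/24
194 hosts -> /24 (254 usable): 192.168.73.0/24
36 hosts -> /26 (62 usable): 192.168.74.0/26
14 hosts -> /28 (14 usable): 192.168.74.64/28
Allocation: 192.168.72.0/24 (199 hosts, 254 usable); 192.168.73.0/24 (194 hosts, 254 usable); 192.168.74.0/26 (36 hosts, 62 usable); 192.168.74.64/28 (14 hosts, 14 usable)


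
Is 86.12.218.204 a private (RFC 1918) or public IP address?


RFC 1918 private ranges:
  10.0.0.0/8 (10.0.0.0 - 10.255.255.255)
  172.16.0.0/12 (172.16.0.0 - 172.31.255.255)
  192.168.0.0/16 (192.168.0.0 - 192.168.255.255)
Public (not in any RFC 1918 range)


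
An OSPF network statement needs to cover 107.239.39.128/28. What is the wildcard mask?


Subnet mask: 255.255.255.240
Wildcard = 255.255.255.255 - subnet mask
255 - 255 = 0
255 - 255 = 0
255 - 255 = 0
255 - 240 = 15
Wildcard: 0.0.0.15


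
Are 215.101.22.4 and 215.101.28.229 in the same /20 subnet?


Mask: 255.255.240.0
215.101.22.4 AND mask = 215.101.16.0
215.101.28.229 AND mask = 215.101.16.0
Yes, same subnet (215.101.16.0)


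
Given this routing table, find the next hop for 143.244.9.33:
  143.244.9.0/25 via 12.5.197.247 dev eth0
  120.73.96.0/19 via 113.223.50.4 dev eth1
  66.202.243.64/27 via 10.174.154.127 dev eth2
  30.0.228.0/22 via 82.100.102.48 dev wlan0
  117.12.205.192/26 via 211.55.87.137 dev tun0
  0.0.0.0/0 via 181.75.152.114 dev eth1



Longest prefix match for 143.244.9.33:
  /25 143.244.9.0: MATCH
  /19 120.73.96.0: no
  /27 66.202.243.64: no
  /22 30.0.228.0: no
  /26 117.12.205.192: no
  /0 0.0.0.0: MATCH
Selected: next-hop 12.5.197.247 via eth0 (matched /25)


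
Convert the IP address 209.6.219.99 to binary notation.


209 = 11010001
6 = 00000110
219 = 11011011
99 = 01100011
Binary: 11010001.00000110.11011011.01100011


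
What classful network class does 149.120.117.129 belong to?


First octet: 149
Binary: 10010101
10xxxxxx -> Class B (128-191)
Class B, default mask 255.255.0.0 (/16)


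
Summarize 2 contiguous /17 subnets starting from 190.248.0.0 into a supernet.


Original prefix: /17
Number of subnets: 2 = 2^1
New prefix = 17 - 1 = 16
Supernet: 190.248.0.0/16


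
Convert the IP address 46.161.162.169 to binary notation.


46 = 00101110
161 = 10100001
162 = 10100010
169 = 10101001
Binary: 00101110.10100001.10100010.10101001


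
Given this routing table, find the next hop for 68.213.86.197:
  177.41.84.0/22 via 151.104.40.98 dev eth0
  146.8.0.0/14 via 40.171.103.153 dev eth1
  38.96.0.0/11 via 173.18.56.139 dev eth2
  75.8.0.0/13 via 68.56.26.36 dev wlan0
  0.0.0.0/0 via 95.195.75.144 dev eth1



Longest prefix match for 68.213.86.197:
  /22 177.41.84.0: no
  /14 146.8.0.0: no
  /11 38.96.0.0: no
  /13 75.8.0.0: no
  /0 0.0.0.0: MATCH
Selected: next-hop 95.195.75.144 via eth1 (matched /0)


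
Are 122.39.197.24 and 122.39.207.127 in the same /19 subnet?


Mask: 255.255.224.0
122.39.197.24 AND mask = 122.39.192.0
122.39.207.127 AND mask = 122.39.192.0
Yes, same subnet (122.39.192.0)


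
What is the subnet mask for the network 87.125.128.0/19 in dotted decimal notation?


/19 means 19 network bits, 13 host bits
Binary: 11111111111111111110000000000000
Mask: 255.255.224.0


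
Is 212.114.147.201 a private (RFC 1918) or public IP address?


RFC 1918 private ranges:
  10.0.0.0/8 (10.0.0.0 - 10.255.255.255)
  172.16.0.0/12 (172.16.0.0 - 172.31.255.255)
  192.168.0.0/16 (192.168.0.0 - 192.168.255.255)
Public (not in any RFC 1918 range)


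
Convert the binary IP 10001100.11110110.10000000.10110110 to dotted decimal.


10001100 = 140
11110110 = 246
10000000 = 128
10110110 = 182
IP: 140.246.128.182


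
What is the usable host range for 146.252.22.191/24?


Network: 146.252.22.0
Broadcast: 146.252.22.255
First usable = network + 1
Last usable = broadcast - 1
Range: 146.252.22.1 to 146.252.22.254


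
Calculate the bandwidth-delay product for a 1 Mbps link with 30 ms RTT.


BDP = bandwidth * RTT
= 1 Mbps * 30 ms
= 1 * 1e6 * 30 / 1000 bits
= 30000 bits
= 3750 bytes
= 3.6621 KB
BDP = 30000 bits (3750 bytes)


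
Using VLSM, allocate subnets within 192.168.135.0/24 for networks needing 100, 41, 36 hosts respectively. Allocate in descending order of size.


100 hosts -> /25 (126 usable): 192.168.135.0/25
41 hosts -> /26 (62 usable): 192.168.135.128/26
36 hosts -> /26 (62 usable): 192.168.135.192/26
Allocation: 192.168.135.0/25 (100 hosts, 126 usable); 192.168.135.128/26 (41 hosts, 62 usable); 192.168.135.192/26 (36 hosts, 62 usable)


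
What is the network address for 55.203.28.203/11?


IP:   00110111.11001011.00011100.11001011
Mask: 11111111.11100000.00000000.00000000
AND operation:
Net:  00110111.11000000.00000000.00000000
Network: 55.192.0.0/11


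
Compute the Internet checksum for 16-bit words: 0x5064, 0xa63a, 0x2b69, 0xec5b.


Sum all words (with carry folding):
+ 0x5064 = 0x5064
+ 0xa63a = 0xf69e
+ 0x2b69 = 0x2208
+ 0xec5b = 0x0e64
One's complement: ~0x0e64
Checksum = 0xf19b


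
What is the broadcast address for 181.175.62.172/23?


Network: 181.175.62.0/23
Host bits = 9
Set all host bits to 1:
Broadcast: 181.175.63.255


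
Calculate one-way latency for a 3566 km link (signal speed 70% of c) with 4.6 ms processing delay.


Speed = 0.7 * 3e5 km/s = 210000 km/s
Propagation delay = 3566 / 210000 = 0.017 s = 16.981 ms
Processing delay = 4.6 ms
Total one-way latency = 21.581 ms


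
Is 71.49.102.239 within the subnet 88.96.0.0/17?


Subnet network: 88.96.0.0
Test IP AND mask: 71.49.0.0
No, 71.49.102.239 is not in 88.96.0.0/17


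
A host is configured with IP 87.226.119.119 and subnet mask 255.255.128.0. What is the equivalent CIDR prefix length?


Binary: 11111111.11111111.10000000.00000000
Count leading 1s
Prefix: /17


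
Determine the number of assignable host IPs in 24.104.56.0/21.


Host bits = 32 - 21 = 11
Total addresses = 2^11 = 2048
Usable = total - 2 (network and broadcast)
Usable hosts: 2046


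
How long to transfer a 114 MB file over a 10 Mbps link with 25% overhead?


Effective throughput = 10 * (1 - 25/100) = 7.5 Mbps
File size in Mb = 114 * 8 = 912 Mb
Time = 912 / 7.5
Time = 121.6 seconds


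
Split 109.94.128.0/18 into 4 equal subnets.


New prefix = 18 + 2 = 20
Each subnet has 4096 addresses
  109.94.128.0/20
  109.94.144.0/20
  109.94.160.0/20
  109.94.176.0/20
Subnets: 109.94.128.0/20, 109.94.144.0/20, 109.94.160.0/20, 109.94.176.0/20


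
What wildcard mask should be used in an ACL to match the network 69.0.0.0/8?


Subnet mask: 255.0.0.0
Wildcard = 255.255.255.255 - subnet mask
255 - 255 = 0
255 - 0 = 255
255 - 0 = 255
255 - 0 = 255
Wildcard: 0.255.255.255


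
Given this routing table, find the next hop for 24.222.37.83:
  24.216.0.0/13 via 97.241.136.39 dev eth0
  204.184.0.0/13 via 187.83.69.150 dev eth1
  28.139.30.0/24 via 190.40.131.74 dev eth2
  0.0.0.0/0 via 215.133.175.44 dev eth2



Longest prefix match for 24.222.37.83:
  /13 24.216.0.0: MATCH
  /13 204.184.0.0: no
  /24 28.139.30.0: no
  /0 0.0.0.0: MATCH
Selected: next-hop 97.241.136.39 via eth0 (matched /13)


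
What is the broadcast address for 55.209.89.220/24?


Network: 55.209.89.0/24
Host bits = 8
Set all host bits to 1:
Broadcast: 55.209.89.255


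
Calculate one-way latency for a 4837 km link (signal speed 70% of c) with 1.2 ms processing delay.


Speed = 0.7 * 3e5 km/s = 210000 km/s
Propagation delay = 4837 / 210000 = 0.023 s = 23.0333 ms
Processing delay = 1.2 ms
Total one-way latency = 24.2333 ms


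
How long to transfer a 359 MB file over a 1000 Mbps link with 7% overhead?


Effective throughput = 1000 * (1 - 7/100) = 930.0 Mbps
File size in Mb = 359 * 8 = 2872 Mb
Time = 2872 / 930.0
Time = 3.0882 seconds


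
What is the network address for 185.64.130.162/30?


IP:   10111001.01000000.10000010.10100010
Mask: 11111111.11111111.11111111.11111100
AND operation:
Net:  10111001.01000000.10000010.10100000
Network: 185.64.130.160/30


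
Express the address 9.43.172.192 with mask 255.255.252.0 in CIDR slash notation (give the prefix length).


Binary: 11111111.11111111.11111100.00000000
Count leading 1s
Prefix: /22


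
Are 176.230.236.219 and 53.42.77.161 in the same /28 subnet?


Mask: 255.255.255.240
176.230.236.219 AND mask = 176.230.236.208
53.42.77.161 AND mask = 53.42.77.160
No, different subnets (176.230.236.208 vs 53.42.77.160)


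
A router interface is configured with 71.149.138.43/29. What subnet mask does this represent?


/29 means 29 network bits, 3 host bits
Binary: 11111111111111111111111111111000
Mask: 255.255.255.248


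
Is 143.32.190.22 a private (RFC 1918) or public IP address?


RFC 1918 private ranges:
  10.0.0.0/8 (10.0.0.0 - 10.255.255.255)
  172.16.0.0/12 (172.16.0.0 - 172.31.255.255)
  192.168.0.0/16 (192.168.0.0 - 192.168.255.255)
Public (not in any RFC 1918 range)


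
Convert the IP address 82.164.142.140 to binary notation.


82 = 01010010
164 = 10100100
142 = 10001110
140 = 10001100
Binary: 01010010.10100100.10001110.10001100


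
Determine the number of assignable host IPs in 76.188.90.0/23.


Host bits = 32 - 23 = 9
Total addresses = 2^9 = 512
Usable = total - 2 (network and broadcast)
Usable hosts: 510


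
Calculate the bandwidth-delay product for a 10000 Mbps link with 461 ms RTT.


BDP = bandwidth * RTT
= 10000 Mbps * 461 ms
= 10000 * 1e6 * 461 / 1000 bits
= 4610000000 bits
= 576250000 bytes
= 562744.1406 KB
BDP = 4610000000 bits (576250000 bytes)


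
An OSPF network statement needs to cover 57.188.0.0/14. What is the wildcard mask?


Subnet mask: 255.252.0.0
Wildcard = 255.255.255.255 - subnet mask
255 - 255 = 0
255 - 252 = 3
255 - 0 = 255
255 - 0 = 255
Wildcard: 0.3.255.255


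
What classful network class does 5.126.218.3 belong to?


First octet: 5
Binary: 00000101
0xxxxxxx -> Class A (1-126)
Class A, default mask 255.0.0.0 (/8)


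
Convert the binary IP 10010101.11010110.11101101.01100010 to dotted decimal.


10010101 = 149
11010110 = 214
11101101 = 237
01100010 = 98
IP: 149.214.237.98


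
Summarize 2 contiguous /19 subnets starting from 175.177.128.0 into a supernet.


Original prefix: /19
Number of subnets: 2 = 2^1
New prefix = 19 - 1 = 18
Supernet: 175.177.128.0/18


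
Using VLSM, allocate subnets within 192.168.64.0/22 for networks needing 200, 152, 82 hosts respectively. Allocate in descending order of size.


200 hosts -> /24 (254 usable): 192.168.64.0/24
152 hosts -> /24 (254 usable): 192.168.65.0/24
82 hosts -> /25 (126 usable): 192.168.66.0/25
Allocation: 192.168.64.0/24 (200 hosts, 254 usable); 192.168.65.0/24 (152 hosts, 254 usable); 192.168.66.0/25 (82 hosts, 126 usable)


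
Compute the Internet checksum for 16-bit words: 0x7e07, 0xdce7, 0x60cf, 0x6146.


Sum all words (with carry folding):
+ 0x7e07 = 0x7e07
+ 0xdce7 = 0x5aef
+ 0x60cf = 0xbbbe
+ 0x6146 = 0x1d05
One's complement: ~0x1d05
Checksum = 0xe2fa


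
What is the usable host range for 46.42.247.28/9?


Network: 46.0.0.0
Broadcast: 46.127.255.255
First usable = network + 1
Last usable = broadcast - 1
Range: 46.0.0.1 to 46.127.255.254


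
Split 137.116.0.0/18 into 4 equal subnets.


New prefix = 18 + 2 = 20
Each subnet has 4096 addresses
  137.116.0.0/20
  137.116.16.0/20
  137.116.32.0/20
  137.116.48.0/20
Subnets: 137.116.0.0/20, 137.116.16.0/20, 137.116.32.0/20, 137.116.48.0/20


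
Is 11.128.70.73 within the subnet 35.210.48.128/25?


Subnet network: 35.210.48.128
Test IP AND mask: 11.128.70.0
No, 11.128.70.73 is not in 35.210.48.128/25


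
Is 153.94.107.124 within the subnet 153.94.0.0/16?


Subnet network: 153.94.0.0
Test IP AND mask: 153.94.0.0
Yes, 153.94.107.124 is in 153.94.0.0/16


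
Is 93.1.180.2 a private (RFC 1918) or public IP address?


RFC 1918 private ranges:
  10.0.0.0/8 (10.0.0.0 - 10.255.255.255)
  172.16.0.0/12 (172.16.0.0 - 172.31.255.255)
  192.168.0.0/16 (192.168.0.0 - 192.168.255.255)
Public (not in any RFC 1918 range)


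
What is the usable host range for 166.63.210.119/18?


Network: 166.63.192.0
Broadcast: 166.63.255.255
First usable = network + 1
Last usable = broadcast - 1
Range: 166.63.192.1 to 166.63.255.254


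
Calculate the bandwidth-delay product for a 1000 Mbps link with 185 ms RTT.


BDP = bandwidth * RTT
= 1000 Mbps * 185 ms
= 1000 * 1e6 * 185 / 1000 bits
= 185000000 bits
= 23125000 bytes
= 22583.0078 KB
BDP = 185000000 bits (23125000 bytes)


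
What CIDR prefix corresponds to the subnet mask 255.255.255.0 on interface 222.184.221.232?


Binary: 11111111.11111111.11111111.00000000
Count leading 1s
Prefix: /24


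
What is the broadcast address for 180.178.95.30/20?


Network: 180.178.80.0/20
Host bits = 12
Set all host bits to 1:
Broadcast: 180.178.95.255


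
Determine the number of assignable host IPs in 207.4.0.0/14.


Host bits = 32 - 14 = 18
Total addresses = 2^18 = 262144
Usable = total - 2 (network and broadcast)
Usable hosts: 262142


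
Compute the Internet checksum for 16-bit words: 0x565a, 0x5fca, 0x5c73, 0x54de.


Sum all words (with carry folding):
+ 0x565a = 0x565a
+ 0x5fca = 0xb624
+ 0x5c73 = 0x1298
+ 0x54de = 0x6776
One's complement: ~0x6776
Checksum = 0x9889


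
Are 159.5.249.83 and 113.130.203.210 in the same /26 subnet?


Mask: 255.255.255.192
159.5.249.83 AND mask = 159.5.249.64
113.130.203.210 AND mask = 113.130.203.192
No, different subnets (159.5.249.64 vs 113.130.203.192)


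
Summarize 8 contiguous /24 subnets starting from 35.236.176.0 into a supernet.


Original prefix: /24
Number of subnets: 8 = 2^3
New prefix = 24 - 3 = 21
Supernet: 35.236.176.0/21


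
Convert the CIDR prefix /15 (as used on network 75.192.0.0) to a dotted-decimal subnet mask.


/15 means 15 network bits, 17 host bits
Binary: 11111111111111100000000000000000
Mask: 255.254.0.0


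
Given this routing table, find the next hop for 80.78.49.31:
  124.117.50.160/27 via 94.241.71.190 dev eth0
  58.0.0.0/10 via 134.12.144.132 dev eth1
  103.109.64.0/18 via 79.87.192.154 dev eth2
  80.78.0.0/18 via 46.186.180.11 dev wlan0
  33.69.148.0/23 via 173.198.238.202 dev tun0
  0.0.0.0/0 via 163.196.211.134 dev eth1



Longest prefix match for 80.78.49.31:
  /27 124.117.50.160: no
  /10 58.0.0.0: no
  /18 103.109.64.0: no
  /18 80.78.0.0: MATCH
  /23 33.69.148.0: no
  /0 0.0.0.0: MATCH
Selected: next-hop 46.186.180.11 via wlan0 (matched /18)


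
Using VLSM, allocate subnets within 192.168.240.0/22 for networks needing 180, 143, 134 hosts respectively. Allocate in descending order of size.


180 hosts -> /24 (254 usable): 192.168.240.0/24
143 hosts -> /24 (254 usable): 192.168.241.0/24
134 hosts -> /24 (254 usable): 192.168.242.0/24
Allocation: 192.168.240.0/24 (180 hosts, 254 usable); 192.168.241.0/24 (143 hosts, 254 usable); 192.168.242.0/24 (134 hosts, 254 usable)


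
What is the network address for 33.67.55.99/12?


IP:   00100001.01000011.00110111.01100011
Mask: 11111111.11110000.00000000.00000000
AND operation:
Net:  00100001.01000000.00000000.00000000
Network: 33.64.0.0/12


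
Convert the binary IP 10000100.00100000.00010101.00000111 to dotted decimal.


10000100 = 132
00100000 = 32
00010101 = 21
00000111 = 7
IP: 132.32.21.7


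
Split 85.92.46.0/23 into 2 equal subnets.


New prefix = 23 + 1 = 24
Each subnet has 256 addresses
  85.92.46.0/24
  85.92.47.0/24
Subnets: 85.92.46.0/24, 85.92.47.0/24


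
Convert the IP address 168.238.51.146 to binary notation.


168 = 10101000
238 = 11101110
51 = 00110011
146 = 10010010
Binary: 10101000.11101110.00110011.10010010


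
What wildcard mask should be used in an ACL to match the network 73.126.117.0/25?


Subnet mask: 255.255.255.128
Wildcard = 255.255.255.255 - subnet mask
255 - 255 = 0
255 - 255 = 0
255 - 255 = 0
255 - 128 = 127
Wildcard: 0.0.0.127


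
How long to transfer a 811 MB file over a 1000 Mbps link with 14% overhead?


Effective throughput = 1000 * (1 - 14/100) = 860 Mbps
File size in Mb = 811 * 8 = 6488 Mb
Time = 6488 / 860
Time = 7.5442 seconds


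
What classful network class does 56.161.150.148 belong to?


First octet: 56
Binary: 00111000
0xxxxxxx -> Class A (1-126)
Class A, default mask 255.0.0.0 (/8)


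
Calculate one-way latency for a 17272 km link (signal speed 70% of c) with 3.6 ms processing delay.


Speed = 0.7 * 3e5 km/s = 210000 km/s
Propagation delay = 17272 / 210000 = 0.0822 s = 82.2476 ms
Processing delay = 3.6 ms
Total one-way latency = 85.8476 ms


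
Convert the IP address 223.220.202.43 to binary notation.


223 = 11011111
220 = 11011100
202 = 11001010
43 = 00101011
Binary: 11011111.11011100.11001010.00101011


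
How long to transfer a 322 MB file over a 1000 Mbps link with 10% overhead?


Effective throughput = 1000 * (1 - 10/100) = 900 Mbps
File size in Mb = 322 * 8 = 2576 Mb
Time = 2576 / 900
Time = 2.8622 seconds


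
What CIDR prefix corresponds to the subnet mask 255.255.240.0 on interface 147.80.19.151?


Binary: 11111111.11111111.11110000.00000000
Count leading 1s
Prefix: /20


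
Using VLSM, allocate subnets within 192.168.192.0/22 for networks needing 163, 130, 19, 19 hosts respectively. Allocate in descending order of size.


163 hosts -> /24 (254 usable): 192.168.192.0/24
130 hosts -> /24 (254 usable): 192.168.193.0/24
19 hosts -> /27 (30 usable): 192.168.194.0/27
19 hosts -> /27 (30 usable): 192.168.194.32/27
Allocation: 192.168.192.0/24 (163 hosts, 254 usable); 192.168.193.0/24 (130 hosts, 254 usable); 192.168.194.0/27 (19 hosts, 30 usable); 192.168.194.32/27 (19 hosts, 30 usable)


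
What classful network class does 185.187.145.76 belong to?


First octet: 185
Binary: 10111001
10xxxxxx -> Class B (128-191)
Class B, default mask 255.255.0.0 (/16)


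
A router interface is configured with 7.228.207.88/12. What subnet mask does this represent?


/12 means 12 network bits, 20 host bits
Binary: 11111111111100000000000000000000
Mask: 255.240.0.0


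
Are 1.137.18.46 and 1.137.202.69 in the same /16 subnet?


Mask: 255.255.0.0
1.137.18.46 AND mask = 1.137.0.0
1.137.202.69 AND mask = 1.137.0.0
Yes, same subnet (1.137.0.0)


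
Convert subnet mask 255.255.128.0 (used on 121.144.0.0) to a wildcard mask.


Subnet mask: 255.255.128.0
Wildcard = 255.255.255.255 - subnet mask
255 - 255 = 0
255 - 255 = 0
255 - 128 = 127
255 - 0 = 255
Wildcard: 0.0.127.255


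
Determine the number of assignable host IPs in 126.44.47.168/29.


Host bits = 32 - 29 = 3
Total addresses = 2^3 = 8
Usable = total - 2 (network and broadcast)
Usable hosts: 6


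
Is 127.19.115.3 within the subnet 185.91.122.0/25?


Subnet network: 185.91.122.0
Test IP AND mask: 127.19.115.0
No, 127.19.115.3 is not in 185.91.122.0/25


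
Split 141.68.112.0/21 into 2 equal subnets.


New prefix = 21 + 1 = 22
Each subnet has 1024 addresses
  141.68.112.0/22
  141.68.116.0/22
Subnets: 141.68.112.0/22, 141.68.116.0/22


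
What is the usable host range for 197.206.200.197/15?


Network: 197.206.0.0
Broadcast: 197.207.255.255
First usable = network + 1
Last usable = broadcast - 1
Range: 197.206.0.1 to 197.207.255.254


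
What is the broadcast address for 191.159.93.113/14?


Network: 191.156.0.0/14
Host bits = 18
Set all host bits to 1:
Broadcast: 191.159.255.255


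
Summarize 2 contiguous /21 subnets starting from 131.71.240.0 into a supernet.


Original prefix: /21
Number of subnets: 2 = 2^1
New prefix = 21 - 1 = 20
Supernet: 131.71.240.0/20


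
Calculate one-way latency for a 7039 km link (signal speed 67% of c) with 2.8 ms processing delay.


Speed = 0.67 * 3e5 km/s = 201000 km/s
Propagation delay = 7039 / 201000 = 0.035 s = 35.0199 ms
Processing delay = 2.8 ms
Total one-way latency = 37.8199 ms


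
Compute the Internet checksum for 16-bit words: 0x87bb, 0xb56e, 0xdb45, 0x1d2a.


Sum all words (with carry folding):
+ 0x87bb = 0x87bb
+ 0xb56e = 0x3d2a
+ 0xdb45 = 0x1870
+ 0x1d2a = 0x359a
One's complement: ~0x359a
Checksum = 0xca65


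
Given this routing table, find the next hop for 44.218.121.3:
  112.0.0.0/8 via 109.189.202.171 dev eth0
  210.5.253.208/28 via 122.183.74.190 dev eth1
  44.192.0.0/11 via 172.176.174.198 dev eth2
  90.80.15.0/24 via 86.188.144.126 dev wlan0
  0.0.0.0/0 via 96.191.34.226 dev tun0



Longest prefix match for 44.218.121.3:
  /8 112.0.0.0: no
  /28 210.5.253.208: no
  /11 44.192.0.0: MATCH
  /24 90.80.15.0: no
  /0 0.0.0.0: MATCH
Selected: next-hop 172.176.174.198 via eth2 (matched /11)


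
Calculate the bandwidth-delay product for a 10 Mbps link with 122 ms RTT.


BDP = bandwidth * RTT
= 10 Mbps * 122 ms
= 10 * 1e6 * 122 / 1000 bits
= 1220000 bits
= 152500 bytes
= 148.9258 KB
BDP = 1220000 bits (152500 bytes)


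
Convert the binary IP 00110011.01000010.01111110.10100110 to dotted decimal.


00110011 = 51
01000010 = 66
01111110 = 126
10100110 = 166
IP: 51.66.126.166


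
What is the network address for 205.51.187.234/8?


IP:   11001101.00110011.10111011.11101010
Mask: 11111111.00000000.00000000.00000000
AND operation:
Net:  11001101.00000000.00000000.00000000
Network: 205.0.0.0/8


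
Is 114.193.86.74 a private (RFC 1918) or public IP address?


RFC 1918 private ranges:
  10.0.0.0/8 (10.0.0.0 - 10.255.255.255)
  172.16.0.0/12 (172.16.0.0 - 172.31.255.255)
  192.168.0.0/16 (192.168.0.0 - 192.168.255.255)
Public (not in any RFC 1918 range)


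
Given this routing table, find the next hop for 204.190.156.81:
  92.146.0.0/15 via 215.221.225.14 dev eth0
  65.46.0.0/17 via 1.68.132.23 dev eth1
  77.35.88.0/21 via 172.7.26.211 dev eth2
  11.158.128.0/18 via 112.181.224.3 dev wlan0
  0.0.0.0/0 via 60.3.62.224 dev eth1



Longest prefix match for 204.190.156.81:
  /15 92.146.0.0: no
  /17 65.46.0.0: no
  /21 77.35.88.0: no
  /18 11.158.128.0: no
  /0 0.0.0.0: MATCH
Selected: next-hop 60.3.62.224 via eth1 (matched /0)


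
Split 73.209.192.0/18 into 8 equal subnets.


New prefix = 18 + 3 = 21
Each subnet has 2048 addresses
  73.209.192.0/21
  73.209.200.0/21
  73.209.208.0/21
  73.209.216.0/21
  73.209.224.0/21
  73.209.232.0/21
  73.209.240.0/21
  73.209.248.0/21
Subnets: 73.209.192.0/21, 73.209.200.0/21, 73.209.208.0/21, 73.209.216.0/21, 73.209.224.0/21, 73.209.232.0/21, 73.209.240.0/21, 73.209.248.0/21


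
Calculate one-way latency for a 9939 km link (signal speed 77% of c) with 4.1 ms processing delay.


Speed = 0.77 * 3e5 km/s = 231000 km/s
Propagation delay = 9939 / 231000 = 0.043 s = 43.026 ms
Processing delay = 4.1 ms
Total one-way latency = 47.126 ms


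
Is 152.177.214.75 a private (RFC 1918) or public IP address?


RFC 1918 private ranges:
  10.0.0.0/8 (10.0.0.0 - 10.255.255.255)
  172.16.0.0/12 (172.16.0.0 - 172.31.255.255)
  192.168.0.0/16 (192.168.0.0 - 192.168.255.255)
Public (not in any RFC 1918 range)


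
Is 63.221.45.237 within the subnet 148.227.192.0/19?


Subnet network: 148.227.192.0
Test IP AND mask: 63.221.32.0
No, 63.221.45.237 is not in 148.227.192.0/19


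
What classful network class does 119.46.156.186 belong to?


First octet: 119
Binary: 01110111
0xxxxxxx -> Class A (1-126)
Class A, default mask 255.0.0.0 (/8)


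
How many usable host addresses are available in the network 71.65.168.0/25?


Host bits = 32 - 25 = 7
Total addresses = 2^7 = 128
Usable = total - 2 (network and broadcast)
Usable hosts: 126


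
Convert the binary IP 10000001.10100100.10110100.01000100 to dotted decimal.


10000001 = 129
10100100 = 164
10110100 = 180
01000100 = 68
IP: 129.164.180.68


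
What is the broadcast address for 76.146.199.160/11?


Network: 76.128.0.0/11
Host bits = 21
Set all host bits to 1:
Broadcast: 76.159.255.255


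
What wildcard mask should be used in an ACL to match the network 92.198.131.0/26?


Subnet mask: 255.255.255.192
Wildcard = 255.255.255.255 - subnet mask
255 - 255 = 0
255 - 255 = 0
255 - 255 = 0
255 - 192 = 63
Wildcard: 0.0.0.63


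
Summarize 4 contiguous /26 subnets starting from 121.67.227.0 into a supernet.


Original prefix: /26
Number of subnets: 4 = 2^2
New prefix = 26 - 2 = 24
Supernet: 121.67.227.0/24


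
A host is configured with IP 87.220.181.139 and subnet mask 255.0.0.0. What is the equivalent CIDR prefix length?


Binary: 11111111.00000000.00000000.00000000
Count leading 1s
Prefix: /8


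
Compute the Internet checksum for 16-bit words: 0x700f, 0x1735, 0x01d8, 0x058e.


Sum all words (with carry folding):
+ 0x700f = 0x700f
+ 0x1735 = 0x8744
+ 0x01d8 = 0x891c
+ 0x058e = 0x8eaa
One's complement: ~0x8eaa
Checksum = 0x7155


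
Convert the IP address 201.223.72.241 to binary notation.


201 = 11001001
223 = 11011111
72 = 01001000
241 = 11110001
Binary: 11001001.11011111.01001000.11110001


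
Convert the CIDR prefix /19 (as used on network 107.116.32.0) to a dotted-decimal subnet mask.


/19 means 19 network bits, 13 host bits
Binary: 11111111111111111110000000000000
Mask: 255.255.224.0


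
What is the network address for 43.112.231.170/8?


IP:   00101011.01110000.11100111.10101010
Mask: 11111111.00000000.00000000.00000000
AND operation:
Net:  00101011.00000000.00000000.00000000
Network: 43.0.0.0/8


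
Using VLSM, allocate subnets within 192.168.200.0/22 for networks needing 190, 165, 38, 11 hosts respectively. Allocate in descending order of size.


190 hosts -> /24 (254 usable): 192.168.200.0/24
165 hosts -> /24 (254 usable): 192.168.201.0/24
38 hosts -> /26 (62 usable): 192.168.202.0/26
11 hosts -> /28 (14 usable): 192.168.202.64/28
Allocation: 192.168.200.0/24 (190 hosts, 254 usable); 192.168.201.0/24 (165 hosts, 254 usable); 192.168.202.0/26 (38 hosts, 62 usable); 192.168.202.64/28 (11 hosts, 14 usable)


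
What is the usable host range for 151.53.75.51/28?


Network: 151.53.75.48
Broadcast: 151.53.75.63
First usable = network + 1
Last usable = broadcast - 1
Range: 151.53.75.49 to 151.53.75.62


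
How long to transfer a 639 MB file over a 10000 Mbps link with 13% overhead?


Effective throughput = 10000 * (1 - 13/100) = 8700 Mbps
File size in Mb = 639 * 8 = 5112 Mb
Time = 5112 / 8700
Time = 0.5876 seconds


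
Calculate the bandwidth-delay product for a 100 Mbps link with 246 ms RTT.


BDP = bandwidth * RTT
= 100 Mbps * 246 ms
= 100 * 1e6 * 246 / 1000 bits
= 24600000 bits
= 3075000 bytes
= 3002.9297 KB
BDP = 24600000 bits (3075000 bytes)


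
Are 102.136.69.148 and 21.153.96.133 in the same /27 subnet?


Mask: 255.255.255.224
102.136.69.148 AND mask = 102.136.69.128
21.153.96.133 AND mask = 21.153.96.128
No, different subnets (102.136.69.128 vs 21.153.96.128)


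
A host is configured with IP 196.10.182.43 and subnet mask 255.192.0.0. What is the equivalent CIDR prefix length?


Binary: 11111111.11000000.00000000.00000000
Count leading 1s
Prefix: /10


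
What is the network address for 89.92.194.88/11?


IP:   01011001.01011100.11000010.01011000
Mask: 11111111.11100000.00000000.00000000
AND operation:
Net:  01011001.01000000.00000000.00000000
Network: 89.64.0.0/11


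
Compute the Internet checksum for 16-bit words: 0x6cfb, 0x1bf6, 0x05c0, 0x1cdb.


Sum all words (with carry folding):
+ 0x6cfb = 0x6cfb
+ 0x1bf6 = 0x88f1
+ 0x05c0 = 0x8eb1
+ 0x1cdb = 0xab8c
One's complement: ~0xab8c
Checksum = 0x5473


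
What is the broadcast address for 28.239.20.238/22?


Network: 28.239.20.0/22
Host bits = 10
Set all host bits to 1:
Broadcast: 28.239.23.255


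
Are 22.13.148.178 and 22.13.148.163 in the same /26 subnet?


Mask: 255.255.255.192
22.13.148.178 AND mask = 22.13.148.128
22.13.148.163 AND mask = 22.13.148.128
Yes, same subnet (22.13.148.128)


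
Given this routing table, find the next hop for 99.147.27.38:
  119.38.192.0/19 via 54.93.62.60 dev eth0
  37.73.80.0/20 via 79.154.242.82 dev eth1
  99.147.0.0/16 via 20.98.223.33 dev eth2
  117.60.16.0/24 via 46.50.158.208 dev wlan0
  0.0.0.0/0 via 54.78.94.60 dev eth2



Longest prefix match for 99.147.27.38:
  /19 119.38.192.0: no
  /20 37.73.80.0: no
  /16 99.147.0.0: MATCH
  /24 117.60.16.0: no
  /0 0.0.0.0: MATCH
Selected: next-hop 20.98.223.33 via eth2 (matched /16)


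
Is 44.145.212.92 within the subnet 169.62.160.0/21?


Subnet network: 169.62.160.0
Test IP AND mask: 44.145.208.0
No, 44.145.212.92 is not in 169.62.160.0/21


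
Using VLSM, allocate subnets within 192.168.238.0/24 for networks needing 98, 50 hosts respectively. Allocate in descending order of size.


98 hosts -> /25 (126 usable): 192.168.238.0/25
50 hosts -> /26 (62 usable): 192.168.238.128/26
Allocation: 192.168.238.0/25 (98 hosts, 126 usable); 192.168.238.128/26 (50 hosts, 62 usable)


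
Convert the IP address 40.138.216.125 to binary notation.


40 = 00101000
138 = 10001010
216 = 11011000
125 = 01111101
Binary: 00101000.10001010.11011000.01111101


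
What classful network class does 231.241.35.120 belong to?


First octet: 231
Binary: 11100111
1110xxxx -> Class D (224-239)
Class D (multicast), default mask N/A


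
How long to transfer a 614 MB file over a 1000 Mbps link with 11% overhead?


Effective throughput = 1000 * (1 - 11/100) = 890 Mbps
File size in Mb = 614 * 8 = 4912 Mb
Time = 4912 / 890
Time = 5.5191 seconds


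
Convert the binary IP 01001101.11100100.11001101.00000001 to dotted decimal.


01001101 = 77
11100100 = 228
11001101 = 205
00000001 = 1
IP: 77.228.205.1


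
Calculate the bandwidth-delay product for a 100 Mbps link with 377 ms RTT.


BDP = bandwidth * RTT
= 100 Mbps * 377 ms
= 100 * 1e6 * 377 / 1000 bits
= 37700000 bits
= 4712500 bytes
= 4602.0508 KB
BDP = 37700000 bits (4712500 bytes)


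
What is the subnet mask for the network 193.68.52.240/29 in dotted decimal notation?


/29 means 29 network bits, 3 host bits
Binary: 11111111111111111111111111111000
Mask: 255.255.255.248


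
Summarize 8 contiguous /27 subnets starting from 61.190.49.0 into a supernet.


Original prefix: /27
Number of subnets: 8 = 2^3
New prefix = 27 - 3 = 24
Supernet: 61.190.49.0/24


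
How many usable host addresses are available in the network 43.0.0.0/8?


Host bits = 32 - 8 = 24
Total addresses = 2^24 = 16777216
Usable = total - 2 (network and broadcast)
Usable hosts: 16777214


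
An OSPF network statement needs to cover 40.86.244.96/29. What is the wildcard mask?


Subnet mask: 255.255.255.248
Wildcard = 255.255.255.255 - subnet mask
255 - 255 = 0
255 - 255 = 0
255 - 255 = 0
255 - 248 = 7
Wildcard: 0.0.0.7


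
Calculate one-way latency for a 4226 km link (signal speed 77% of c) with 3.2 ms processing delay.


Speed = 0.77 * 3e5 km/s = 231000 km/s
Propagation delay = 4226 / 231000 = 0.0183 s = 18.2944 ms
Processing delay = 3.2 ms
Total one-way latency = 21.4944 ms


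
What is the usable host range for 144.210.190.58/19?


Network: 144.210.160.0
Broadcast: 144.210.191.255
First usable = network + 1
Last usable = broadcast - 1
Range: 144.210.160.1 to 144.210.191.254


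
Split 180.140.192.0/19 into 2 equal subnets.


New prefix = 19 + 1 = 20
Each subnet has 4096 addresses
  180.140.192.0/20
  180.140.208.0/20
Subnets: 180.140.192.0/20, 180.140.208.0/20


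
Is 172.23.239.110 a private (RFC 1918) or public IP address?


RFC 1918 private ranges:
  10.0.0.0/8 (10.0.0.0 - 10.255.255.255)
  172.16.0.0/12 (172.16.0.0 - 172.31.255.255)
  192.168.0.0/16 (192.168.0.0 - 192.168.255.255)
Private (in 172.16.0.0/12)


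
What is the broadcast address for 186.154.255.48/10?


Network: 186.128.0.0/10
Host bits = 22
Set all host bits to 1:
Broadcast: 186.191.255.255


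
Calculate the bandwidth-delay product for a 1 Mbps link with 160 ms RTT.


BDP = bandwidth * RTT
= 1 Mbps * 160 ms
= 1 * 1e6 * 160 / 1000 bits
= 160000 bits
= 20000 bytes
= 19.5312 KB
BDP = 160000 bits (20000 bytes)


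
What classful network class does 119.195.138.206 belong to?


First octet: 119
Binary: 01110111
0xxxxxxx -> Class A (1-126)
Class A, default mask 255.0.0.0 (/8)


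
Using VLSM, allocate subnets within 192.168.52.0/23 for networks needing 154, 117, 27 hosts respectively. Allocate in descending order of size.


154 hosts -> /24 (254 usable): 192.168.52.0/24
117 hosts -> /25 (126 usable): 192.168.53.0/25
27 hosts -> /27 (30 usable): 192.168.53.128/27
Allocation: 192.168.52.0/24 (154 hosts, 254 usable); 192.168.53.0/25 (117 hosts, 126 usable); 192.168.53.128/27 (27 hosts, 30 usable)
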